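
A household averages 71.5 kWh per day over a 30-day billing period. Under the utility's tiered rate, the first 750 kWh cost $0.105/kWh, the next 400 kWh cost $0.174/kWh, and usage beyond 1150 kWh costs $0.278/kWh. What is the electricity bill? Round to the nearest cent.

Usage = 71.5 kWh/day × 30 days = 2145 kWh
First 750 kWh × $0.105 = $78.75
Next 400 kWh × $0.174 = $69.60
Remaining 995 kWh × $0.278 = $276.61
Total = $424.96

$424.96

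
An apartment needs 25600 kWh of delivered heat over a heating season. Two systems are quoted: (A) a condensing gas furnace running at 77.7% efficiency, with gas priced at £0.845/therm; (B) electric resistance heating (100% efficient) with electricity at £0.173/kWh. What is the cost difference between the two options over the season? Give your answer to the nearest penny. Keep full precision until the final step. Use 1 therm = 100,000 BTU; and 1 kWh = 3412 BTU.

£3478.89

Heat load = 25600 kWh × 3412 = 87,347,200 BTU
Gas: input = 87,347,200 / 0.777 = 112,415,959 BTU = 1,124 therm → 1,124 × £0.845 = £949.91
Electric: 87,347,200 BTU / 3412 = 25,600 kWh → × £0.173 = £4,428.80
Difference = |£949.91 − £4,428.80| = £3,478.89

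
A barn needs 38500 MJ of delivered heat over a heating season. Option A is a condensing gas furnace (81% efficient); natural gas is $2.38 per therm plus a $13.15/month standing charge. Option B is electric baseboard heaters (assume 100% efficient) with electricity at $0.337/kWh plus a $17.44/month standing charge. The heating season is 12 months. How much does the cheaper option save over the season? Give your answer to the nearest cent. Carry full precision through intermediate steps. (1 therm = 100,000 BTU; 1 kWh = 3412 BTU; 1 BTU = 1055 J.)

$2583.59

Heat load = 38500 MJ = 38,500,000,000 J / 1055 = 36,492,891 BTU
Gas: input = 36,492,891 / 0.81 = 45,052,952 BTU = 450.5 therm → 450.5 × $2.38 = $1,072.26; + 12 × $13.15 standing = $1,230.06
Electric: 36,492,891 BTU / 3412 = 10,700 kWh → × $0.337 = $3,604.37; + 12 × $17.44 standing = $3,813.65
Difference = |$1,230.06 − $3,813.65| = $2,583.59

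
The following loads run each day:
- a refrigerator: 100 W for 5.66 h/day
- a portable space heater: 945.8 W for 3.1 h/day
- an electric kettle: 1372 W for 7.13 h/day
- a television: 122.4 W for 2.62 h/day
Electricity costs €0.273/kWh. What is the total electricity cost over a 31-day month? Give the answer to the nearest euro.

€115

refrigerator: 100 W × 5.66 h × 31 d = 17,546 Wh = 17.55 kWh
portable space heater: 945.8 W × 3.1 h × 31 d = 90,891 Wh = 90.89 kWh
electric kettle: 1372 W × 7.13 h × 31 d = 303,253 Wh = 303.3 kWh
television: 122.4 W × 2.62 h × 31 d = 9,941 Wh = 9.941 kWh
Total energy = 17.55 + 90.89 + 303.3 + 9.941 = 421.6 kWh
Cost = 421.6 kWh × €0.273 = €115.11 ≈ €115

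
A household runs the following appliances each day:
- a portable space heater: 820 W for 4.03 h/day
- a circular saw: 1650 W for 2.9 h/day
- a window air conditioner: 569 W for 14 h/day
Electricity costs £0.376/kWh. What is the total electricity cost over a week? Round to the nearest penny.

£42.26

portable space heater: 820 W × 4.03 h × 7 d = 23,132 Wh = 23.13 kWh
circular saw: 1650 W × 2.9 h × 7 d = 33,495 Wh = 33.49 kWh
window air conditioner: 569 W × 14 h × 7 d = 55,762 Wh = 55.76 kWh
Total energy = 23.13 + 33.49 + 55.76 = 112.4 kWh
Cost = 112.4 kWh × £0.376 = £42.26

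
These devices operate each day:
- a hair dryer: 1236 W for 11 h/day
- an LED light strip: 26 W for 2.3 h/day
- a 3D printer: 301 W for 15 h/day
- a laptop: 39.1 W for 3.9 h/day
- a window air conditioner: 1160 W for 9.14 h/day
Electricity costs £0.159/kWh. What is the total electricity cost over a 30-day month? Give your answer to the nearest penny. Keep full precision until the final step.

£137.98

hair dryer: 1236 W × 11 h × 30 d = 407,880 Wh = 407.9 kWh
LED light strip: 26 W × 2.3 h × 30 d = 1,794 Wh = 1.794 kWh
3D printer: 301 W × 15 h × 30 d = 135,450 Wh = 135.4 kWh
laptop: 39.1 W × 3.9 h × 30 d = 4,575 Wh = 4.575 kWh
window air conditioner: 1160 W × 9.14 h × 30 d = 318,072 Wh = 318.1 kWh
Total energy = 407.9 + 1.794 + 135.4 + 4.575 + 318.1 = 867.8 kWh
Cost = 867.8 kWh × £0.159 = £137.98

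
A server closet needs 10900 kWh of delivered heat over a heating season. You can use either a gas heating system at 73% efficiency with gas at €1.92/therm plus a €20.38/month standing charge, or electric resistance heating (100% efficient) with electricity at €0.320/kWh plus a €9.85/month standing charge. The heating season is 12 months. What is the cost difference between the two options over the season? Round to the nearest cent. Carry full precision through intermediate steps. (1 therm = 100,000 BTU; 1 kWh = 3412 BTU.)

€2383.47

Heat load = 10900 kWh × 3412 = 37,190,800 BTU
Gas: input = 37,190,800 / 0.73 = 50,946,301 BTU = 509.5 therm → 509.5 × €1.92 = €978.17; + 12 × €20.38 standing = €1,222.73
Electric: 37,190,800 BTU / 3412 = 10,900 kWh → × €0.320 = €3,488.00; + 12 × €9.85 standing = €3,606.20
Difference = |€1,222.73 − €3,606.20| = €2,383.47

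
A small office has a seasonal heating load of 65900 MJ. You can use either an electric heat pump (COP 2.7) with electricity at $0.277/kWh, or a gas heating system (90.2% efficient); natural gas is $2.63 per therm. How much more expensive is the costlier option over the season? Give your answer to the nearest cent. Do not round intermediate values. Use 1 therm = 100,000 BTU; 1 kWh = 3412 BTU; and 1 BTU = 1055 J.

$56.89

Heat load = 65900 MJ = 65,900,000,000 J / 1055 = 62,464,455 BTU
Gas: input = 62,464,455 / 0.902 = 69,251,059 BTU = 692.5 therm → 692.5 × $2.63 = $1,821.30
Heat pump: 62,464,455 BTU / 3412 = 18,310 kWh heat; / 2.7 = 6,780 kWh in → × $0.277 = $1,878.19
Difference = |$1,821.30 − $1,878.19| = $56.89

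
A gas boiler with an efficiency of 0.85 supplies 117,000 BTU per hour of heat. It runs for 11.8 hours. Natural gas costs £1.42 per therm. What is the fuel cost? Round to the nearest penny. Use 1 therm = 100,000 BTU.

Heat delivered = 117,000 BTU/h × 11.8 h = 1,380,600 BTU
Gas input = 1,380,600 / 0.85 = 1,624,235 BTU
= 1,624,235 / 100,000 = 16.24 therm
Cost = 16.24 × £1.42/therm = £23.06

£23.06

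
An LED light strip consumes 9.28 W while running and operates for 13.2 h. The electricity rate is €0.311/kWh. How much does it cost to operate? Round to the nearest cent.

Energy = 9.28 W × 13.2 h = 122 Wh = 0.1225 kWh
Cost = 0.1225 kWh × €0.311/kWh = €0.04

€0.04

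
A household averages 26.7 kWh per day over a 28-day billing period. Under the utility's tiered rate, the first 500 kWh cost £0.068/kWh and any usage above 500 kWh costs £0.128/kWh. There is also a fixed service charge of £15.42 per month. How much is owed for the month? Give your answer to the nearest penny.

£81.11

Usage = 26.7 kWh/day × 28 days = 747.6 kWh
First 500 kWh × £0.068 = £34.00
Remaining 247.6 kWh × £0.128 = £31.69
Energy charge = £65.69; + service £15.42 = £81.11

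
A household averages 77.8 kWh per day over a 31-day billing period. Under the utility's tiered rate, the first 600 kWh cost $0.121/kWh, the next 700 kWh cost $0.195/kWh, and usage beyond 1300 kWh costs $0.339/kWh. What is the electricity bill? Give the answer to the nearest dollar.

Usage = 77.8 kWh/day × 31 days = 2411.8 kWh
First 600 kWh × $0.121 = $72.60
Next 700 kWh × $0.195 = $136.50
Remaining 1111.8 kWh × $0.339 = $376.90
Total = $586.00

$586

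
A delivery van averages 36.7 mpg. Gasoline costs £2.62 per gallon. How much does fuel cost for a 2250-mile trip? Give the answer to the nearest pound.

Fuel = 2250 mi / 36.7 mpg = 61.31 gal
Cost = 61.31 gal × £2.62/gal = £160.63 ≈ £161

£161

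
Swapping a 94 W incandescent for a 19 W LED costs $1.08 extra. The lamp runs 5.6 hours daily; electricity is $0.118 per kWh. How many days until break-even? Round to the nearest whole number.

Power saved = 94 − 19 = 75 W
Daily energy saved = 75 W × 5.6 h = 420 Wh = 0.42 kWh
Daily savings = 0.42 × $0.118 = $0.0496
Payback = $1.08 / $0.0496 per day = 21.79 days

22 days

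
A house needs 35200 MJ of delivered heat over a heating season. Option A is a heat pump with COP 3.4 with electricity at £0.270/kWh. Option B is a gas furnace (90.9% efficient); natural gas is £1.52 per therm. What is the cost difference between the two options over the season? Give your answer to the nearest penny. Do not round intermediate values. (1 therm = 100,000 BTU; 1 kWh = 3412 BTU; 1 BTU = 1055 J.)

Heat load = 35200 MJ = 35,200,000,000 J / 1055 = 33,364,929 BTU
Gas: input = 33,364,929 / 0.909 = 36,705,092 BTU = 367.1 therm → 367.1 × £1.52 = £557.92
Heat pump: 33,364,929 BTU / 3412 = 9,779 kWh heat; / 3.4 = 2,876 kWh in → × £0.270 = £776.54
Difference = |£557.92 − £776.54| = £218.63

£218.63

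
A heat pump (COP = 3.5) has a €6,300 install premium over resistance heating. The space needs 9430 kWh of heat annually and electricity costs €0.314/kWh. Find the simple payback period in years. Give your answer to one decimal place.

Resistance: 9430 kWh × €0.314 = €2,961.02/yr
Heat pump: 9430 / 3.5 = 2694 kWh in → × €0.314 = €846.01/yr
Annual savings = €2,115.01
Payback = €6,300 / €2,115.01 = 2.98 years

3.0 years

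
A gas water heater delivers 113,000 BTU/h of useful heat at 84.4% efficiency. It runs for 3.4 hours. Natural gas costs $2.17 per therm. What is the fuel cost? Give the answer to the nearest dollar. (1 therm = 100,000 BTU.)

$10

Heat delivered = 113,000 BTU/h × 3.4 h = 384,200 BTU
Gas input = 384,200 / 0.844 = 455,213 BTU
= 455,213 / 100,000 = 4.552 therm
Cost = 4.552 × $2.17/therm = $9.88 ≈ $10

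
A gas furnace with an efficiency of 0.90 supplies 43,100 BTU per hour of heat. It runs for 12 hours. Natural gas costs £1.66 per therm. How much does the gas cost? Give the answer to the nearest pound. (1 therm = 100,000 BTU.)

Heat delivered = 43,100 BTU/h × 12 h = 517,200 BTU
Gas input = 517,200 / 0.90 = 574,667 BTU
= 574,667 / 100,000 = 5.747 therm
Cost = 5.747 × £1.66/therm = £9.54 ≈ £10

£10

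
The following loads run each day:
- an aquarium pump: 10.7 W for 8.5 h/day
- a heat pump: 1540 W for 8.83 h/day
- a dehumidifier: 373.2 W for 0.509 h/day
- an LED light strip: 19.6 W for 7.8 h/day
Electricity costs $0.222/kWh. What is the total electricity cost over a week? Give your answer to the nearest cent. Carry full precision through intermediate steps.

aquarium pump: 10.7 W × 8.5 h × 7 d = 637 Wh = 0.6366 kWh
heat pump: 1540 W × 8.83 h × 7 d = 95,187 Wh = 95.19 kWh
dehumidifier: 373.2 W × 0.509 h × 7 d = 1,330 Wh = 1.33 kWh
LED light strip: 19.6 W × 7.8 h × 7 d = 1,070 Wh = 1.07 kWh
Total energy = 0.6366 + 95.19 + 1.33 + 1.07 = 98.22 kWh
Cost = 98.22 kWh × $0.222 = $21.81

$21.81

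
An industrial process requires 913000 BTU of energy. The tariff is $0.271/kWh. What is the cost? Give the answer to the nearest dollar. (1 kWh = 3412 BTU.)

913000 BTU × (0.00029308 kWh/BTU) = 267.6 kWh
Cost = 267.6 kWh × $0.271/kWh = $72.52 ≈ $73

$73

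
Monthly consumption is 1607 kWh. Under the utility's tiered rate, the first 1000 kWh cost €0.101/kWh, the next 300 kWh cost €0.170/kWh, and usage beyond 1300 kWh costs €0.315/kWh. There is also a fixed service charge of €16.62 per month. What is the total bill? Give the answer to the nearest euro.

€265

First 1000 kWh × €0.101 = €101.00
Next 300 kWh × €0.170 = €51.00
Remaining 307 kWh × €0.315 = €96.70
Energy charge = €248.71; + service €16.62 = €265.32 ≈ €265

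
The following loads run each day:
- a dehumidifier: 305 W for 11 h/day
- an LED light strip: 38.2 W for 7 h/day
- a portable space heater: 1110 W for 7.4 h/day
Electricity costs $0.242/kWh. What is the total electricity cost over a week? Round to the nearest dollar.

dehumidifier: 305 W × 11 h × 7 d = 23,485 Wh = 23.48 kWh
LED light strip: 38.2 W × 7 h × 7 d = 1,872 Wh = 1.872 kWh
portable space heater: 1110 W × 7.4 h × 7 d = 57,498 Wh = 57.5 kWh
Total energy = 23.48 + 1.872 + 57.5 = 82.85 kWh
Cost = 82.85 kWh × $0.242 = $20.05 ≈ $20

$20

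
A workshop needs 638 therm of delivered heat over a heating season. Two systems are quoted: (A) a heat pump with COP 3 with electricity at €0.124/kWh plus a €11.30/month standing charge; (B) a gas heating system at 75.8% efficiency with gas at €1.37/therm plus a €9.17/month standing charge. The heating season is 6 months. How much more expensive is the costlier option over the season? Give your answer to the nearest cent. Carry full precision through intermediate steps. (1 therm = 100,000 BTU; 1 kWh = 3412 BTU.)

€367.45

Heat load = 638 therm × 100,000 = 63,800,000 BTU
Gas: input = 63,800,000 / 0.758 = 84,168,865 BTU = 841.7 therm → 841.7 × €1.37 = €1,153.11; + 6 × €9.17 standing = €1,208.13
Heat pump: 63,800,000 BTU / 3412 = 18,700 kWh heat; / 3 = 6,233 kWh in → × €0.124 = €772.88; + 6 × €11.30 standing = €840.68
Difference = |€1,208.13 − €840.68| = €367.45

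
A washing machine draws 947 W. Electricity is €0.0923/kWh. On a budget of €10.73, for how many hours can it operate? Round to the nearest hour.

123 h

Energy budget = €10.73 / €0.0923 per kWh = 116.3 kWh = 116,251 Wh
Runtime = 116,251 Wh / 947 W = 122.8 h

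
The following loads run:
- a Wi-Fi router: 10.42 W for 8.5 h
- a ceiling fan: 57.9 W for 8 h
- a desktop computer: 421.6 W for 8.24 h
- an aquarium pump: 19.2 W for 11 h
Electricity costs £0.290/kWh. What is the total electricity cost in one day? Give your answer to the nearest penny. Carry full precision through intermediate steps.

Wi-Fi router: 10.42 W × 8.5 h = 89 Wh = 0.08857 kWh
ceiling fan: 57.9 W × 8 h = 463 Wh = 0.4632 kWh
desktop computer: 421.6 W × 8.24 h = 3,474 Wh = 3.474 kWh
aquarium pump: 19.2 W × 11 h = 211 Wh = 0.2112 kWh
Total energy = 0.08857 + 0.4632 + 3.474 + 0.2112 = 4.237 kWh
Cost = 4.237 kWh × £0.290 = £1.23

£1.23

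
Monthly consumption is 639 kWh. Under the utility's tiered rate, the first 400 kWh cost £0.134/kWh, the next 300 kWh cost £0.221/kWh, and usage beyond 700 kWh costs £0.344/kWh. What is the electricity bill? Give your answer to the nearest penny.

First 400 kWh × £0.134 = £53.60
Next 239 kWh × £0.221 = £52.82
Remaining tier: 0 kWh (not reached)
Total = £106.42

£106.42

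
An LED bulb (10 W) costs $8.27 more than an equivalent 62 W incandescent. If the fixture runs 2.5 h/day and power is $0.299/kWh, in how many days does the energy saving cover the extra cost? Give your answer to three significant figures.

213 days

Power saved = 62 − 10 = 52 W
Daily energy saved = 52 W × 2.5 h = 130 Wh = 0.13 kWh
Daily savings = 0.13 × $0.299 = $0.0389
Payback = $8.27 / $0.0389 per day = 212.8 days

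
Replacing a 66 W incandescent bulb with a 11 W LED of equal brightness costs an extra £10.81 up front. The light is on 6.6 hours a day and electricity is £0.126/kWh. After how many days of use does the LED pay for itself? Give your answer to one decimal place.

Power saved = 66 − 11 = 55 W
Daily energy saved = 55 W × 6.6 h = 363 Wh = 0.363 kWh
Daily savings = 0.363 × £0.126 = £0.0457
Payback = £10.81 / £0.0457 per day = 236.3 days

236.3 days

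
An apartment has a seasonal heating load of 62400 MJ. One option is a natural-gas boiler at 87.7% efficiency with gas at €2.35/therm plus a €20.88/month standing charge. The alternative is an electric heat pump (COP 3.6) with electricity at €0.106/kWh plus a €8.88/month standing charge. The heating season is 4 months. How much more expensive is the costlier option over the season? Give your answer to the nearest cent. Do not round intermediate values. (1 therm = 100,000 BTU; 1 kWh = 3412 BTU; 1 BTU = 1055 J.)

€1122.48

Heat load = 62400 MJ = 62,400,000,000 J / 1055 = 59,146,919 BTU
Gas: input = 59,146,919 / 0.877 = 67,442,325 BTU = 674.4 therm → 674.4 × €2.35 = €1,584.89; + 4 × €20.88 standing = €1,668.41
Heat pump: 59,146,919 BTU / 3412 = 17,330 kWh heat; / 3.6 = 4,815 kWh in → × €0.106 = €510.42; + 4 × €8.88 standing = €545.94
Difference = |€1,668.41 − €545.94| = €1,122.48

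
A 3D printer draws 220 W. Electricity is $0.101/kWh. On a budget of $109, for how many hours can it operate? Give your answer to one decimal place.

4905.5 h

Energy budget = $109 / $0.101 per kWh = 1,079 kWh = 1,079,208 Wh
Runtime = 1,079,208 Wh / 220 W = 4,905 h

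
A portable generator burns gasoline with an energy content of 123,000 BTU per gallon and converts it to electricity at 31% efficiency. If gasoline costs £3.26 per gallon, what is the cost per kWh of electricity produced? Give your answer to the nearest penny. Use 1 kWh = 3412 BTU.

£0.29

Electrical output per gallon = 123,000 BTU × 0.31 / 3412 BTU/kWh = 11.18 kWh
Cost per kWh = £3.26 / 11.18 kWh = £0.292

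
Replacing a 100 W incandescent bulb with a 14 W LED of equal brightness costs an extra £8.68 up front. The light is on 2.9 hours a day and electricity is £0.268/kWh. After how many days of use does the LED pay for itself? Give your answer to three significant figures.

Power saved = 100 − 14 = 86 W
Daily energy saved = 86 W × 2.9 h = 249.4 Wh = 0.2494 kWh
Daily savings = 0.2494 × £0.268 = £0.0668
Payback = £8.68 / £0.0668 per day = 129.9 days

130 days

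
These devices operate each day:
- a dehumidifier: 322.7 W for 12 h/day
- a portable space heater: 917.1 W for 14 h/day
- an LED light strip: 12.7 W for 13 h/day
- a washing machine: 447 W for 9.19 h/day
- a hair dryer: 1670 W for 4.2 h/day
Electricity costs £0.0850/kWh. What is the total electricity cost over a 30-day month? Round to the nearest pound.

dehumidifier: 322.7 W × 12 h × 30 d = 116,172 Wh = 116.2 kWh
portable space heater: 917.1 W × 14 h × 30 d = 385,182 Wh = 385.2 kWh
LED light strip: 12.7 W × 13 h × 30 d = 4,953 Wh = 4.953 kWh
washing machine: 447 W × 9.19 h × 30 d = 123,238 Wh = 123.2 kWh
hair dryer: 1670 W × 4.2 h × 30 d = 210,420 Wh = 210.4 kWh
Total energy = 116.2 + 385.2 + 4.953 + 123.2 + 210.4 = 840 kWh
Cost = 840 kWh × £0.0850 = £71.40 ≈ £71

£71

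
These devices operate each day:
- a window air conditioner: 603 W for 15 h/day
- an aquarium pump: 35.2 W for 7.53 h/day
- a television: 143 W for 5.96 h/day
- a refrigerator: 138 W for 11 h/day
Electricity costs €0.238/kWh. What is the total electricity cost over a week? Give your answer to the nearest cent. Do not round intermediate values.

€19.46

window air conditioner: 603 W × 15 h × 7 d = 63,315 Wh = 63.31 kWh
aquarium pump: 35.2 W × 7.53 h × 7 d = 1,855 Wh = 1.855 kWh
television: 143 W × 5.96 h × 7 d = 5,966 Wh = 5.966 kWh
refrigerator: 138 W × 11 h × 7 d = 10,626 Wh = 10.63 kWh
Total energy = 63.31 + 1.855 + 5.966 + 10.63 = 81.76 kWh
Cost = 81.76 kWh × €0.238 = €19.46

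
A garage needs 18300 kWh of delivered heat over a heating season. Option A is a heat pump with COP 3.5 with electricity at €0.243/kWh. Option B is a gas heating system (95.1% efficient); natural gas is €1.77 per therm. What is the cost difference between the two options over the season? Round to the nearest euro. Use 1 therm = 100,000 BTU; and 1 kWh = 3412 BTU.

Heat load = 18300 kWh × 3412 = 62,439,600 BTU
Gas: input = 62,439,600 / 0.951 = 65,656,782 BTU = 656.6 therm → 656.6 × €1.77 = €1,162.13
Heat pump: 62,439,600 BTU / 3412 = 18,300 kWh heat; / 3.5 = 5,229 kWh in → × €0.243 = €1,270.54
Difference = |€1,162.13 − €1,270.54| = €108.42 ≈ €108

€108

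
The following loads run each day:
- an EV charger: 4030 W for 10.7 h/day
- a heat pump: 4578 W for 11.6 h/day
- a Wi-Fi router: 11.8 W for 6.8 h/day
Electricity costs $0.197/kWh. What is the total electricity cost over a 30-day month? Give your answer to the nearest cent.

EV charger: 4030 W × 10.7 h × 30 d = 1,293,630 Wh = 1,294 kWh
heat pump: 4578 W × 11.6 h × 30 d = 1,593,144 Wh = 1,593 kWh
Wi-Fi router: 11.8 W × 6.8 h × 30 d = 2,407 Wh = 2.407 kWh
Total energy = 1,294 + 1,593 + 2.407 = 2,889 kWh
Cost = 2,889 kWh × $0.197 = $569.17

$569.17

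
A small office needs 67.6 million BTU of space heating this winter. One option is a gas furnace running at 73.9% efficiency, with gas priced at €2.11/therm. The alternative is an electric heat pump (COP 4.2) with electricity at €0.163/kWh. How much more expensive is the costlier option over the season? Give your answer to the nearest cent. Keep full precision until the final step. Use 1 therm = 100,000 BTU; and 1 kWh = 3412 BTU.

Heat load = 67.6 × 10⁶ BTU = 67,600,000 BTU
Gas: input = 67,600,000 / 0.739 = 91,474,966 BTU = 914.7 therm → 914.7 × €2.11 = €1,930.12
Heat pump: 67,600,000 BTU / 3412 = 19,810 kWh heat; / 4.2 = 4,717 kWh in → × €0.163 = €768.91
Difference = |€1,930.12 − €768.91| = €1,161.21

€1161.21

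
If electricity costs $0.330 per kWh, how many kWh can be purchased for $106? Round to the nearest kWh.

$106 / $0.330 per kWh = 321.2 kWh

321 kWh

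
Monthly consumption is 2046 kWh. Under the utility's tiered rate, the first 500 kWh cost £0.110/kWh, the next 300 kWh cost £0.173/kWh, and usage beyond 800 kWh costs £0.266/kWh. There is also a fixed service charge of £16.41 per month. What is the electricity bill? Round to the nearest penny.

£454.75

First 500 kWh × £0.110 = £55.00
Next 300 kWh × £0.173 = £51.90
Remaining 1246 kWh × £0.266 = £331.44
Energy charge = £438.34; + service £16.41 = £454.75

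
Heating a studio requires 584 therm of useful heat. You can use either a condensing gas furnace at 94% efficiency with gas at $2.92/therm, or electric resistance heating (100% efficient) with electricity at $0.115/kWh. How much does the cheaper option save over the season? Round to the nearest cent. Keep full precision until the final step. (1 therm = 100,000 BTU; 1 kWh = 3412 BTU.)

$154.22

Heat load = 584 therm × 100,000 = 58,400,000 BTU
Gas: input = 58,400,000 / 0.94 = 62,127,660 BTU = 621.3 therm → 621.3 × $2.92 = $1,814.13
Electric: 58,400,000 BTU / 3412 = 17,120 kWh → × $0.115 = $1,968.35
Difference = |$1,814.13 − $1,968.35| = $154.22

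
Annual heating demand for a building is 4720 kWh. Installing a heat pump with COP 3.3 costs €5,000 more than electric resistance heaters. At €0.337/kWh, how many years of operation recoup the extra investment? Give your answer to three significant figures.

4.51 years

Resistance: 4720 kWh × €0.337 = €1,590.64/yr
Heat pump: 4720 / 3.3 = 1430 kWh in → × €0.337 = €482.01/yr
Annual savings = €1,108.63
Payback = €5,000 / €1,108.63 = 4.51 years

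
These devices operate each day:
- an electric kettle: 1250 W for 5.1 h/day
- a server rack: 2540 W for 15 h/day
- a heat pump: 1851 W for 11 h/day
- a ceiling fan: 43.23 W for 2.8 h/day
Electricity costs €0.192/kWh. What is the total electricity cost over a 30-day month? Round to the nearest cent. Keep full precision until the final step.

electric kettle: 1250 W × 5.1 h × 30 d = 191,250 Wh = 191.2 kWh
server rack: 2540 W × 15 h × 30 d = 1,143,000 Wh = 1,143 kWh
heat pump: 1851 W × 11 h × 30 d = 610,830 Wh = 610.8 kWh
ceiling fan: 43.23 W × 2.8 h × 30 d = 3,631 Wh = 3.631 kWh
Total energy = 191.2 + 1,143 + 610.8 + 3.631 = 1,949 kWh
Cost = 1,949 kWh × €0.192 = €374.15

€374.15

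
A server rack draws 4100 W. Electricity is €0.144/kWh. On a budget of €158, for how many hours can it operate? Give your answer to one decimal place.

267.6 h

Energy budget = €158 / €0.144 per kWh = 1,097 kWh = 1,097,222 Wh
Runtime = 1,097,222 Wh / 4100 W = 267.6 h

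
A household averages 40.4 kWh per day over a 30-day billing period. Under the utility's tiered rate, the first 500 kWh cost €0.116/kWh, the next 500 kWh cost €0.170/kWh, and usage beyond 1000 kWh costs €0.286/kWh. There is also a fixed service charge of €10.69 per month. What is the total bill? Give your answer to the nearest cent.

Usage = 40.4 kWh/day × 30 days = 1212 kWh
First 500 kWh × €0.116 = €58.00
Next 500 kWh × €0.170 = €85.00
Remaining 212 kWh × €0.286 = €60.63
Energy charge = €203.63; + service €10.69 = €214.32

€214.32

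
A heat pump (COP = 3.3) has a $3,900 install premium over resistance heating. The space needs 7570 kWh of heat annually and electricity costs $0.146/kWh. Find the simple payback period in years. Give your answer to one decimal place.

5.1 years

Resistance: 7570 kWh × $0.146 = $1,105.22/yr
Heat pump: 7570 / 3.3 = 2294 kWh in → × $0.146 = $334.92/yr
Annual savings = $770.30
Payback = $3,900 / $770.30 = 5.06 years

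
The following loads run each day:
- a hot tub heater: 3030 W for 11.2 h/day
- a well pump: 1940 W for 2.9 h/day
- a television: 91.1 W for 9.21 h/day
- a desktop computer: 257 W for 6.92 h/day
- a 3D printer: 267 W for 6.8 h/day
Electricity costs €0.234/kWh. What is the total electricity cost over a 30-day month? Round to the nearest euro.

€309

hot tub heater: 3030 W × 11.2 h × 30 d = 1,018,080 Wh = 1,018 kWh
well pump: 1940 W × 2.9 h × 30 d = 168,780 Wh = 168.8 kWh
television: 91.1 W × 9.21 h × 30 d = 25,171 Wh = 25.17 kWh
desktop computer: 257 W × 6.92 h × 30 d = 53,353 Wh = 53.35 kWh
3D printer: 267 W × 6.8 h × 30 d = 54,468 Wh = 54.47 kWh
Total energy = 1,018 + 168.8 + 25.17 + 53.35 + 54.47 = 1,320 kWh
Cost = 1,320 kWh × €0.234 = €308.85 ≈ €309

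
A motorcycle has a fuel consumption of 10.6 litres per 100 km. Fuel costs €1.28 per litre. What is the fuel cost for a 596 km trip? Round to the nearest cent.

Fuel = 10.6 L/100 km × 596 km / 100 = 63.18 L
Cost = 63.18 L × €1.28/L = €80.87

€80.87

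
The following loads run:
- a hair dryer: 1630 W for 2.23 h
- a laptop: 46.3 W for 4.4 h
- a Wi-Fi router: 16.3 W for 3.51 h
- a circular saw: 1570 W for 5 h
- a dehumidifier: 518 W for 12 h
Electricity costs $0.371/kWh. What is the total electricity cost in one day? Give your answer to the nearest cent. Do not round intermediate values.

hair dryer: 1630 W × 2.23 h = 3,635 Wh = 3.635 kWh
laptop: 46.3 W × 4.4 h = 204 Wh = 0.2037 kWh
Wi-Fi router: 16.3 W × 3.51 h = 57 Wh = 0.05721 kWh
circular saw: 1570 W × 5 h = 7,850 Wh = 7.85 kWh
dehumidifier: 518 W × 12 h = 6,216 Wh = 6.216 kWh
Total energy = 3.635 + 0.2037 + 0.05721 + 7.85 + 6.216 = 17.96 kWh
Cost = 17.96 kWh × $0.371 = $6.66

$6.66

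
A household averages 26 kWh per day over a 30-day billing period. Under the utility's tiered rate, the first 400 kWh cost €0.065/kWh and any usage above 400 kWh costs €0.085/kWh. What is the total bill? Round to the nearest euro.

Usage = 26 kWh/day × 30 days = 780 kWh
First 400 kWh × €0.065 = €26.00
Remaining 380 kWh × €0.085 = €32.30
Total = €58.30 ≈ €58

€58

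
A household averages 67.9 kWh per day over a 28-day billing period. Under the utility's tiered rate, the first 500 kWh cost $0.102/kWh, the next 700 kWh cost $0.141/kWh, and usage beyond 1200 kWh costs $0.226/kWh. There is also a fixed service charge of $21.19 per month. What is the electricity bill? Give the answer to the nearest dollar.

$329

Usage = 67.9 kWh/day × 28 days = 1901.2 kWh
First 500 kWh × $0.102 = $51.00
Next 700 kWh × $0.141 = $98.70
Remaining 701.2 kWh × $0.226 = $158.47
Energy charge = $308.17; + service $21.19 = $329.36 ≈ $329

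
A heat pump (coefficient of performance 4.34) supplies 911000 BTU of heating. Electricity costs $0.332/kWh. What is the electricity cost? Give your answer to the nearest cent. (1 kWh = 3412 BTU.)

Heat delivered = 911,000 BTU / 3412 = 267 kWh
Electrical input = 267 kWh / 4.34 = 61.52 kWh
Cost = 61.52 × $0.332/kWh = $20.42

$20.42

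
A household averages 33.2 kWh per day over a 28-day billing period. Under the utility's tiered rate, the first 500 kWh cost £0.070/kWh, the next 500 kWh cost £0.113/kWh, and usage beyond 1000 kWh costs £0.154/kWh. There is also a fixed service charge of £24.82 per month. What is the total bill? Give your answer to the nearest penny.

Usage = 33.2 kWh/day × 28 days = 929.6 kWh
First 500 kWh × £0.070 = £35.00
Next 429.6 kWh × £0.113 = £48.54
Remaining tier: 0 kWh (not reached)
Energy charge = £83.54; + service £24.82 = £108.36

£108.36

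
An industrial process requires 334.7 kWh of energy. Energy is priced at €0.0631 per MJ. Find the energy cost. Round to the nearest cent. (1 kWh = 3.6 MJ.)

€76.03

334.7 kWh × (3.6 MJ/kWh) = 1,205 MJ
Cost = 1,205 MJ × €0.0631/MJ = €76.03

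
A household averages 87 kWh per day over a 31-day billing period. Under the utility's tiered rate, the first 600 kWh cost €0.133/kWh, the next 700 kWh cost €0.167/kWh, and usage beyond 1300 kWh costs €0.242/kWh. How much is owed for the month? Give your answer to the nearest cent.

Usage = 87 kWh/day × 31 days = 2697 kWh
First 600 kWh × €0.133 = €79.80
Next 700 kWh × €0.167 = €116.90
Remaining 1397 kWh × €0.242 = €338.07
Total = €534.77

€534.77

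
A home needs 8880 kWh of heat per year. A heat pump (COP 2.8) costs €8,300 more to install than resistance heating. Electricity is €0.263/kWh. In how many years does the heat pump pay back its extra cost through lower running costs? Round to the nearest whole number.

Resistance: 8880 kWh × €0.263 = €2,335.44/yr
Heat pump: 8880 / 2.8 = 3171 kWh in → × €0.263 = €834.09/yr
Annual savings = €1,501.35
Payback = €8,300 / €1,501.35 = 5.53 years

6 years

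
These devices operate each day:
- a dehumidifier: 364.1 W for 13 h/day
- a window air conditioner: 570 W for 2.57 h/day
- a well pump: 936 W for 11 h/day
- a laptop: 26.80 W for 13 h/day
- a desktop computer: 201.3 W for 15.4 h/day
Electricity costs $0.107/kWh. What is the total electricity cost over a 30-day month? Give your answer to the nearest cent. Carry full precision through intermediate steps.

$64.02

dehumidifier: 364.1 W × 13 h × 30 d = 141,999 Wh = 142 kWh
window air conditioner: 570 W × 2.57 h × 30 d = 43,947 Wh = 43.95 kWh
well pump: 936 W × 11 h × 30 d = 308,880 Wh = 308.9 kWh
laptop: 26.80 W × 13 h × 30 d = 10,452 Wh = 10.45 kWh
desktop computer: 201.3 W × 15.4 h × 30 d = 93,001 Wh = 93 kWh
Total energy = 142 + 43.95 + 308.9 + 10.45 + 93 = 598.3 kWh
Cost = 598.3 kWh × $0.107 = $64.02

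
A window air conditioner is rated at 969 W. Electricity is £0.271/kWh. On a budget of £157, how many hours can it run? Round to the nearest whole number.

598 h

Energy budget = £157 / £0.271 per kWh = 579.3 kWh = 579,336 Wh
Runtime = 579,336 Wh / 969 W = 597.9 h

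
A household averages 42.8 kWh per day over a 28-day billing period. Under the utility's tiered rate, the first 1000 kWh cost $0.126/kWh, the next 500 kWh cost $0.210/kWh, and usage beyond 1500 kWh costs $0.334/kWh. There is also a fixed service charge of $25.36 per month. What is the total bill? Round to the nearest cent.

Usage = 42.8 kWh/day × 28 days = 1198.4 kWh
First 1000 kWh × $0.126 = $126.00
Next 198.4 kWh × $0.210 = $41.66
Remaining tier: 0 kWh (not reached)
Energy charge = $167.66; + service $25.36 = $193.02

$193.02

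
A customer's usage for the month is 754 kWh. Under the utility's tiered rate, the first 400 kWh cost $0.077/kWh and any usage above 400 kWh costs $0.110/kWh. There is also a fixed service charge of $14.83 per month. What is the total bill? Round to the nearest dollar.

$85

First 400 kWh × $0.077 = $30.80
Remaining 354 kWh × $0.110 = $38.94
Energy charge = $69.74; + service $14.83 = $84.57 ≈ $85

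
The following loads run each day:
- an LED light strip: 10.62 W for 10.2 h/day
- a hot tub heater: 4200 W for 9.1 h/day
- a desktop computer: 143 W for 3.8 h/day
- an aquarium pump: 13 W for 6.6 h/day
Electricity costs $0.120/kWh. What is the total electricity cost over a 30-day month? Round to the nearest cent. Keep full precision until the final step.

$140.25

LED light strip: 10.62 W × 10.2 h × 30 d = 3,250 Wh = 3.25 kWh
hot tub heater: 4200 W × 9.1 h × 30 d = 1,146,600 Wh = 1,147 kWh
desktop computer: 143 W × 3.8 h × 30 d = 16,302 Wh = 16.3 kWh
aquarium pump: 13 W × 6.6 h × 30 d = 2,574 Wh = 2.574 kWh
Total energy = 3.25 + 1,147 + 16.3 + 2.574 = 1,169 kWh
Cost = 1,169 kWh × $0.120 = $140.25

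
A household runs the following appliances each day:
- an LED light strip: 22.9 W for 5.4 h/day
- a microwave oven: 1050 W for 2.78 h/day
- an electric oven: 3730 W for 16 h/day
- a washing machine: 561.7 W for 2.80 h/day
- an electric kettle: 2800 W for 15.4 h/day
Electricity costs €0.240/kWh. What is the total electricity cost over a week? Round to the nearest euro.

€180

LED light strip: 22.9 W × 5.4 h × 7 d = 866 Wh = 0.8656 kWh
microwave oven: 1050 W × 2.78 h × 7 d = 20,433 Wh = 20.43 kWh
electric oven: 3730 W × 16 h × 7 d = 417,760 Wh = 417.8 kWh
washing machine: 561.7 W × 2.80 h × 7 d = 11,009 Wh = 11.01 kWh
electric kettle: 2800 W × 15.4 h × 7 d = 301,840 Wh = 301.8 kWh
Total energy = 0.8656 + 20.43 + 417.8 + 11.01 + 301.8 = 751.9 kWh
Cost = 751.9 kWh × €0.240 = €180.46 ≈ €180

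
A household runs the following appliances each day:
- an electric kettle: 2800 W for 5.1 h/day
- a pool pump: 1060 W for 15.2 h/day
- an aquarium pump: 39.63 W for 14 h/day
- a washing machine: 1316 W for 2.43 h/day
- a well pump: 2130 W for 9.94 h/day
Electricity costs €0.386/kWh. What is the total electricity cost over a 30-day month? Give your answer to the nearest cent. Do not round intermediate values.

electric kettle: 2800 W × 5.1 h × 30 d = 428,400 Wh = 428.4 kWh
pool pump: 1060 W × 15.2 h × 30 d = 483,360 Wh = 483.4 kWh
aquarium pump: 39.63 W × 14 h × 30 d = 16,645 Wh = 16.64 kWh
washing machine: 1316 W × 2.43 h × 30 d = 95,936 Wh = 95.94 kWh
well pump: 2130 W × 9.94 h × 30 d = 635,166 Wh = 635.2 kWh
Total energy = 428.4 + 483.4 + 16.64 + 95.94 + 635.2 = 1,660 kWh
Cost = 1,660 kWh × €0.386 = €640.57

€640.57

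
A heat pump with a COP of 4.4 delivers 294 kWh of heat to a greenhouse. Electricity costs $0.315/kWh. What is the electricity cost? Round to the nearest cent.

$21.05

Electrical input = 294 kWh / 4.4 = 66.82 kWh
Cost = 66.82 × $0.315/kWh = $21.05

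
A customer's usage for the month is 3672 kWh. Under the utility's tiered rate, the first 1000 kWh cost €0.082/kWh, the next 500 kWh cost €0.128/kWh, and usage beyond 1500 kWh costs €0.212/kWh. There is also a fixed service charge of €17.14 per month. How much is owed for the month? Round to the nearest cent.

First 1000 kWh × €0.082 = €82.00
Next 500 kWh × €0.128 = €64.00
Remaining 2172 kWh × €0.212 = €460.46
Energy charge = €606.46; + service €17.14 = €623.60

€623.60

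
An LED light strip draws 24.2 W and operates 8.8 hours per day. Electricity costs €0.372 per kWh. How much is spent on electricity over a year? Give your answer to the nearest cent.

Energy = 24.2 W × 8.8 h/day × 365 days = 77,730 Wh = 77.73 kWh
Cost = 77.73 kWh × €0.372/kWh = €28.92

€28.92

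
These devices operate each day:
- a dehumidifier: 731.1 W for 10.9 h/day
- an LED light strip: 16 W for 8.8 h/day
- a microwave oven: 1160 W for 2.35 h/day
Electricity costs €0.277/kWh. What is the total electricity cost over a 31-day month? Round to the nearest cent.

dehumidifier: 731.1 W × 10.9 h × 31 d = 247,039 Wh = 247 kWh
LED light strip: 16 W × 8.8 h × 31 d = 4,365 Wh = 4.365 kWh
microwave oven: 1160 W × 2.35 h × 31 d = 84,506 Wh = 84.51 kWh
Total energy = 247 + 4.365 + 84.51 = 335.9 kWh
Cost = 335.9 kWh × €0.277 = €93.05

€93.05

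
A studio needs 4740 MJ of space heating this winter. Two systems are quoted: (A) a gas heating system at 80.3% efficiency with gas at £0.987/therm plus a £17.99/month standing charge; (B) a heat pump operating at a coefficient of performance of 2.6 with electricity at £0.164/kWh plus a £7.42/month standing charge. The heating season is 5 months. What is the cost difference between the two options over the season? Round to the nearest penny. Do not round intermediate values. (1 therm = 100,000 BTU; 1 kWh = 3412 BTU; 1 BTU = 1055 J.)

£25.01

Heat load = 4740 MJ = 4,740,000,000 J / 1055 = 4,492,891 BTU
Gas: input = 4,492,891 / 0.803 = 5,595,132 BTU = 55.95 therm → 55.95 × £0.987 = £55.22; + 5 × £17.99 standing = £145.17
Heat pump: 4,492,891 BTU / 3412 = 1,317 kWh heat; / 2.6 = 506.5 kWh in → × £0.164 = £83.06; + 5 × £7.42 standing = £120.16
Difference = |£145.17 − £120.16| = £25.01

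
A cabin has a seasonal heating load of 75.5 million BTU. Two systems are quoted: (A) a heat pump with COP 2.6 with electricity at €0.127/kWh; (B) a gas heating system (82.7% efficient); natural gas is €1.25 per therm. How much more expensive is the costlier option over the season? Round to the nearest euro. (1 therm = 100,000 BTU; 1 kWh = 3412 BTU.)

€60

Heat load = 75.5 × 10⁶ BTU = 75,500,000 BTU
Gas: input = 75,500,000 / 0.827 = 91,293,833 BTU = 912.9 therm → 912.9 × €1.25 = €1,141.17
Heat pump: 75,500,000 BTU / 3412 = 22,130 kWh heat; / 2.6 = 8,511 kWh in → × €0.127 = €1,080.86
Difference = |€1,141.17 − €1,080.86| = €60.32 ≈ €60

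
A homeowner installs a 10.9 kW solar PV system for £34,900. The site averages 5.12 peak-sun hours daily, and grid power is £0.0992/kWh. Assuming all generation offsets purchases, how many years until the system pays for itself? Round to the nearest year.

17 years

Daily generation = 10.9 kW × 5.12 h = 55.81 kWh
Annual generation = 55.81 × 365 = 20370 kWh
Annual savings = 20370 × £0.0992 = £2,020.70
Payback = £34,900 / £2,020.70 = 17.3 years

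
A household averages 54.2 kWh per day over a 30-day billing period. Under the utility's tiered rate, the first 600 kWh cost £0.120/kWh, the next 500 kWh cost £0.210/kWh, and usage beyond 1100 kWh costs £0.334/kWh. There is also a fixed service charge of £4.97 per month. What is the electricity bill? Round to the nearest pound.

£358

Usage = 54.2 kWh/day × 30 days = 1626 kWh
First 600 kWh × £0.120 = £72.00
Next 500 kWh × £0.210 = £105.00
Remaining 526 kWh × £0.334 = £175.68
Energy charge = £352.68; + service £4.97 = £357.65 ≈ £358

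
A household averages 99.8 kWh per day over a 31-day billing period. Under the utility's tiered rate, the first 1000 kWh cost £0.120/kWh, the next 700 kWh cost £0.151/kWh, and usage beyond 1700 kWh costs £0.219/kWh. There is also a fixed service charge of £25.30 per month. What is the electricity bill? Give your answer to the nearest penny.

Usage = 99.8 kWh/day × 31 days = 3093.8 kWh
First 1000 kWh × £0.120 = £120.00
Next 700 kWh × £0.151 = £105.70
Remaining 1393.8 kWh × £0.219 = £305.24
Energy charge = £530.94; + service £25.30 = £556.24

£556.24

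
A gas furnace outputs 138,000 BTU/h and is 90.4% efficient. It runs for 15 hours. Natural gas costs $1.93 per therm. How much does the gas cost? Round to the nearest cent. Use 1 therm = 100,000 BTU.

Heat delivered = 138,000 BTU/h × 15 h = 2,070,000 BTU
Gas input = 2,070,000 / 0.904 = 2,289,823 BTU
= 2,289,823 / 100,000 = 22.9 therm
Cost = 22.9 × $1.93/therm = $44.19

$44.19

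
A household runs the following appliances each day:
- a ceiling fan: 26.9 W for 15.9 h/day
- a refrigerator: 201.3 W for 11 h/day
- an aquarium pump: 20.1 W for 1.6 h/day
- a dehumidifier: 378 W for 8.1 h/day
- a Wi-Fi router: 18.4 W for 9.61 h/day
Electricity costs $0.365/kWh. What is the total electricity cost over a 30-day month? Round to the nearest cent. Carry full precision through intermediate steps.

ceiling fan: 26.9 W × 15.9 h × 30 d = 12,831 Wh = 12.83 kWh
refrigerator: 201.3 W × 11 h × 30 d = 66,429 Wh = 66.43 kWh
aquarium pump: 20.1 W × 1.6 h × 30 d = 965 Wh = 0.9648 kWh
dehumidifier: 378 W × 8.1 h × 30 d = 91,854 Wh = 91.85 kWh
Wi-Fi router: 18.4 W × 9.61 h × 30 d = 5,305 Wh = 5.305 kWh
Total energy = 12.83 + 66.43 + 0.9648 + 91.85 + 5.305 = 177.4 kWh
Cost = 177.4 kWh × $0.365 = $64.75

$64.75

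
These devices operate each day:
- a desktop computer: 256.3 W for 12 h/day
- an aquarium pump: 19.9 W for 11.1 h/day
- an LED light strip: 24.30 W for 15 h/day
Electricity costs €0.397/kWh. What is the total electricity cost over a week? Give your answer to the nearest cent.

€10.17

desktop computer: 256.3 W × 12 h × 7 d = 21,529 Wh = 21.53 kWh
aquarium pump: 19.9 W × 11.1 h × 7 d = 1,546 Wh = 1.546 kWh
LED light strip: 24.30 W × 15 h × 7 d = 2,552 Wh = 2.551 kWh
Total energy = 21.53 + 1.546 + 2.551 = 25.63 kWh
Cost = 25.63 kWh × €0.397 = €10.17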